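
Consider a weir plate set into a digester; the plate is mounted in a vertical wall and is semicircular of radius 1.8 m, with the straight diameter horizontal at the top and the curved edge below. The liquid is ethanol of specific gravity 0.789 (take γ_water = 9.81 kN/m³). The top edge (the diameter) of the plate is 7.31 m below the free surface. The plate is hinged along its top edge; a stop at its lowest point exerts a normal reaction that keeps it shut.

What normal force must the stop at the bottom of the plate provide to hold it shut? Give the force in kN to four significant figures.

γ = 0.789 × 9.81 = 7.74009 kN/m³.
The centroid of a semicircle lies 4r/(3π) = 0.763944 m from the diameter, here below the top edge, so the centroid depth is h_c = 7.31 + 0.763944 = 8.07394 m.
A = πr²/2 = π × 1.8²/2 = 5.08938 m².
Resultant F = γ·h_c·A = 7.74009 × 8.07394 × 5.08938 = 318.051 kN.
I_c = (π/8 − 8/(9π))·r⁴ = 0.109757 × 1.8⁴ = 1.15219 m⁴.
Centre of pressure: y_p = y_c + I_c/(y_c·A) = 8.07394 + 1.15219/(8.07394 × 5.08938) = 8.07394 + 0.0280397 = 8.10198 m along the plane.
The resultant acts 0.763944 + 0.0280397 = 0.791984 m (along the plate) below the hinge at the top edge, so the moment about the hinge is M = F × 0.791984 = 318.051 × 0.791984 = 251.891 kN·m.
A normal force at the bottom, 1.8 m from the hinge, must supply this moment: P = 251.891/1.8 = 139.939 kN.

P ≈ 139.9 kN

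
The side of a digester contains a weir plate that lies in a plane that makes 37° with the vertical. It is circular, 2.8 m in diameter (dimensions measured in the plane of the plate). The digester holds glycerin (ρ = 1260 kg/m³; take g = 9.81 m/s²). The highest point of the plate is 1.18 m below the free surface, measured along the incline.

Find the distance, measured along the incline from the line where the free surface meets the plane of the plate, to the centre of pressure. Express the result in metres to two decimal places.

y_p = 2.77 m

γ = ρg = 1260 × 9.81 / 1000 = 12.3606 kN/m³.
The plate makes 37° with the vertical, i.e. θ = 90° − 37° = 53° to the horizontal. Measuring y along the incline from the free-surface line, vertical depth h = y·sinθ with sinθ = 0.798636.
The centroid is at the centre, 1.4 m below the top of the plate, so y_c = 1.18 + 1.4 = 2.58 m and h_c = 2.58 × 0.798636 = 2.06048 m.
A = π(1.4)² = 6.15752 m².
Resultant F = γ·h_c·A = 12.3606 × 2.06048 × 6.15752 = 156.824 kN.
I_c = πr⁴/4 = π × 1.4⁴/4 = 3.01719 m⁴.
Centre of pressure: y_p = y_c + I_c/(y_c·A) = 2.58 + 3.01719/(2.58 × 6.15752) = 2.58 + 0.189923 = 2.76992 m along the plane.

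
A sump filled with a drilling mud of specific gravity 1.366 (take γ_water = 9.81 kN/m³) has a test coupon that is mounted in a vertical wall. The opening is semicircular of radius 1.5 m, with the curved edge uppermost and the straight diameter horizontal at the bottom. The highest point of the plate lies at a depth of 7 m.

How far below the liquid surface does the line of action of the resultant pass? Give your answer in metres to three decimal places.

γ = 1.366 × 9.81 = 13.40046 kN/m³.
The centroid lies 4r/(3π) = 0.63662 m above the diameter, so r − 4r/(3π) = 1.5 − 0.63662 = 0.86338 m below the topmost point, so the centroid depth is h_c = 7 + 0.86338 = 7.86338 m.
A = πr²/2 = π × 1.5²/2 = 3.53429 m².
Resultant F = γ·h_c·A = 13.40046 × 7.86338 × 3.53429 = 372.418 kN.
I_c = (π/8 − 8/(9π))·r⁴ = 0.109757 × 1.5⁴ = 0.555645 m⁴.
Centre of pressure: y_p = y_c + I_c/(y_c·A) = 7.86338 + 0.555645/(7.86338 × 3.53429) = 7.86338 + 0.0199934 = 7.88337 m along the plane.

h_p = 7.883 m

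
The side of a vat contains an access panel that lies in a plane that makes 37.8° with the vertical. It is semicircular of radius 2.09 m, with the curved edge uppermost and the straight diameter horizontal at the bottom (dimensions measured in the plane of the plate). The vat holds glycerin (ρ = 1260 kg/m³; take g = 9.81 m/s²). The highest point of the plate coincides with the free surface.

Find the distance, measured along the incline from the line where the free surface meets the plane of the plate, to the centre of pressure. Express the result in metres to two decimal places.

y_p = 1.46 m

γ = ρg = 1260 × 9.81 / 1000 = 12.3606 kN/m³.
The plate makes 37.8° with the vertical, i.e. θ = 90° − 37.8° = 52.2° to the horizontal. Measuring y along the incline from the free-surface line, vertical depth h = y·sinθ with sinθ = 0.790155.
The centroid lies 4r/(3π) = 0.887024 m above the diameter, so r − 4r/(3π) = 2.09 − 0.887024 = 1.20298 m below the topmost point, so y_c = 1.20298 m and h_c = 1.20298 × 0.790155 = 0.950541 m.
A = πr²/2 = π × 2.09²/2 = 6.8614 m².
Resultant F = γ·h_c·A = 12.3606 × 0.950541 × 6.8614 = 80.6164 kN.
I_c = (π/8 − 8/(9π))·r⁴ = 0.109757 × 2.09⁴ = 2.0942 m⁴.
Centre of pressure: y_p = y_c + I_c/(y_c·A) = 1.20298 + 2.0942/(1.20298 × 6.8614) = 1.20298 + 0.253716 = 1.4567 m along the plane.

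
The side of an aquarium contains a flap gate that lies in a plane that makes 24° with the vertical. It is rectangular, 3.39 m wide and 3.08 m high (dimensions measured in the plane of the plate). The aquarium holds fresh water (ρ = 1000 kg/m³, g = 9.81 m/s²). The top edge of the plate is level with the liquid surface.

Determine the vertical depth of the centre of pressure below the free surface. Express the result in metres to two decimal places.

h_p = 1.88 m

γ = ρg = 1000 × 9.81 = 9810 N/m³ = 9.81 kN/m³.
The plate makes 24° with the vertical, i.e. θ = 90° − 24° = 66° to the horizontal. Measuring y along the incline from the free-surface line, vertical depth h = y·sinθ with sinθ = 0.913545.
The centroid lies 3.08/2 = 1.54 m below the top edge, so y_c = 1.54 m and h_c = 1.54 × 0.913545 = 1.40686 m.
A = 3.39 × 3.08 = 10.4412 m².
Resultant F = γ·h_c·A = 9.81 × 1.40686 × 10.4412 = 144.102 kN.
I_c = b·h³/12 = 3.39 × 3.08³/12 = 8.25412 m⁴.
Centre of pressure: y_p = y_c + I_c/(y_c·A) = 1.54 + 8.25412/(1.54 × 10.4412) = 1.54 + 0.513334 = 2.05333 m along the plane.
Vertically, h_p = y_p·sinθ = 2.05333 × 0.913545 = 1.87581 m.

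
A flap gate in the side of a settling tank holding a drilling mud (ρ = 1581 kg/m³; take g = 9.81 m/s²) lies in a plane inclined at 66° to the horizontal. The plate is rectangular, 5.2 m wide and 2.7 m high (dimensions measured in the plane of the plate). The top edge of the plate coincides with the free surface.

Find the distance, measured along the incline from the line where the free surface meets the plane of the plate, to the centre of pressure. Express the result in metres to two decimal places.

γ = ρg = 1581 × 9.81 / 1000 = 15.50961 kN/m³.
Let θ = 66° be the plate's angle to the horizontal; measure y along the incline from where the plane meets the free surface. Vertical depth h = y·sinθ with sinθ = 0.913545.
The centroid lies 2.7/2 = 1.35 m below the top edge, so y_c = 1.35 m and h_c = 1.35 × 0.913545 = 1.23329 m.
A = 5.2 × 2.7 = 14.04 m².
Resultant F = γ·h_c·A = 15.50961 × 1.23329 × 14.04 = 268.555 kN.
I_c = b·h³/12 = 5.2 × 2.7³/12 = 8.5293 m⁴.
Centre of pressure: y_p = y_c + I_c/(y_c·A) = 1.35 + 8.5293/(1.35 × 14.04) = 1.35 + 0.45 = 1.8 m along the plane.

y_p = 1.80 m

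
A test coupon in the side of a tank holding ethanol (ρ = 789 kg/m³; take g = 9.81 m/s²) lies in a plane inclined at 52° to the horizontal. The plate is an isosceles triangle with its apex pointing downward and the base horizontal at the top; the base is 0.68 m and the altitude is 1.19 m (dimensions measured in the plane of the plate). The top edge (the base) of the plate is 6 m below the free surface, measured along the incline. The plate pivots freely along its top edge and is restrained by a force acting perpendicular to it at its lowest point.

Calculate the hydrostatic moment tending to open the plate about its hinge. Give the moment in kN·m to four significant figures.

γ = ρg = 789 × 9.81 / 1000 = 7.74009 kN/m³.
Let θ = 52° be the plate's angle to the horizontal; measure y along the incline from where the plane meets the free surface. Vertical depth h = y·sinθ with sinθ = 0.788011.
With the apex down, the centroid sits h/3 = 1.19/3 = 0.396667 m below the base (the top edge), so y_c = 6 + 0.396667 = 6.39667 m and h_c = 6.39667 × 0.788011 = 5.04065 m.
A = ½ × 0.68 × 1.19 = 0.4046 m².
Resultant F = γ·h_c·A = 7.74009 × 5.04065 × 0.4046 = 15.7855 kN.
I_c = b·h³/36 = 0.68 × 1.19³/36 = 0.0318308 m⁴.
Centre of pressure: y_p = y_c + I_c/(y_c·A) = 6.39667 + 0.0318308/(6.39667 × 0.4046) = 6.39667 + 0.0122989 = 6.40897 m along the plane.
The resultant acts 0.396667 + 0.0122989 = 0.408966 m (along the plate) below the hinge at the top edge, so the moment about the hinge is M = F × 0.408966 = 15.7855 × 0.408966 = 6.45573 kN·m.

M ≈ 6.456 kN·m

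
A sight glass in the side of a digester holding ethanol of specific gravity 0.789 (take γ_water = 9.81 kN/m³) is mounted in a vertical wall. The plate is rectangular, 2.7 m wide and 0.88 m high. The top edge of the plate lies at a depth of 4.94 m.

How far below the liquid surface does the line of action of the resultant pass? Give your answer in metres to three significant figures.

γ = 0.789 × 9.81 = 7.74009 kN/m³.
The centroid lies 0.88/2 = 0.44 m below the top edge, so the centroid depth is h_c = 4.94 + 0.44 = 5.38 m.
A = 2.7 × 0.88 = 2.376 m².
Resultant F = γ·h_c·A = 7.74009 × 5.38 × 2.376 = 98.9406 kN.
I_c = b·h³/12 = 2.7 × 0.88³/12 = 0.153331 m⁴.
Centre of pressure: y_p = y_c + I_c/(y_c·A) = 5.38 + 0.153331/(5.38 × 2.376) = 5.38 + 0.011995 = 5.39199 m along the plane.

h_p = 5.39 m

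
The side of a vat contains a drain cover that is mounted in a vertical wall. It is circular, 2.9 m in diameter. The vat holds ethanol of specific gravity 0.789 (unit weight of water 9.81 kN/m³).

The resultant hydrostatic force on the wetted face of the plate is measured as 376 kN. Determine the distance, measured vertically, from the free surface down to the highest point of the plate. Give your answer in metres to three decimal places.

γ = 0.789 × 9.81 = 7.74009 kN/m³.
A = π(1.45)² = 6.6052 m².
From F = γ·h_c·A, the centroid depth is h_c = 376/(7.74009 × 6.6052) = 7.35455 m.
The centroid is at the centre, 1.45 m below the top of the plate, so the highest point sits at h_top = 7.35455 − 1.45 = 5.90455 m below the surface.

d_top ≈ 5.905 m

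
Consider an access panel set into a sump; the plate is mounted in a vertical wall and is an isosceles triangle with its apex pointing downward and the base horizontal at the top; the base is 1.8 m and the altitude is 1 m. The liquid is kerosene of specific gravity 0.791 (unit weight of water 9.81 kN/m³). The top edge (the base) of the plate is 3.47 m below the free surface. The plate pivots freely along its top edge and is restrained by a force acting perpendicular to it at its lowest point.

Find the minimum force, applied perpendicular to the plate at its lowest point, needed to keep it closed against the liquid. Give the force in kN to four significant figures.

P ≈ 9.242 kN

γ = 0.791 × 9.81 = 7.75971 kN/m³.
With the apex down, the centroid sits h/3 = 1/3 = 0.333333 m below the base (the top edge), so the centroid depth is h_c = 3.47 + 0.333333 = 3.80333 m.
A = ½ × 1.8 × 1 = 0.9 m².
Resultant F = γ·h_c·A = 7.75971 × 3.80333 × 0.9 = 26.5615 kN.
I_c = b·h³/36 = 1.8 × 1³/36 = 0.05 m⁴.
Centre of pressure: y_p = y_c + I_c/(y_c·A) = 3.80333 + 0.05/(3.80333 × 0.9) = 3.80333 + 0.0146071 = 3.81794 m along the plane.
The resultant acts 0.333333 + 0.0146071 = 0.34794 m (along the plate) below the hinge at the top edge, so the moment about the hinge is M = F × 0.34794 = 26.5615 × 0.34794 = 9.24181 kN·m.
A normal force at the bottom, 1 m from the hinge, must supply this moment: P = 9.24181/1 = 9.24181 kN.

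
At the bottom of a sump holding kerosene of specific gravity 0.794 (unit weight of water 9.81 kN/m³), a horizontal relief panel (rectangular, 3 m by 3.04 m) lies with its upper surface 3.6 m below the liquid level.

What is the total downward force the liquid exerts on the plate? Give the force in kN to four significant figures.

γ = 0.794 × 9.81 = 7.78914 kN/m³.
The plate is horizontal, so pressure is uniform at p = γ·h = 7.78914 × 3.6 = 28.0409 kN/m².
A = 3 × 3.04 = 9.12 m².
F = p·A = 28.0409 × 9.12 = 255.733 kN.

F ≈ 255.7 kN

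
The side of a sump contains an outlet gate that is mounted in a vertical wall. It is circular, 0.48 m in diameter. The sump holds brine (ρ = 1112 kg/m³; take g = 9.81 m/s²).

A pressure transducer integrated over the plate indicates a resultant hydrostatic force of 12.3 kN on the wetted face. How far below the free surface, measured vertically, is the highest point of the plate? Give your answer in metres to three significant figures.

d_top ≈ 5.99 m

γ = ρg = 1112 × 9.81 / 1000 = 10.90872 kN/m³.
A = π(0.24)² = 0.180956 m².
From F = γ·h_c·A, the centroid depth is h_c = 12.3/(10.90872 × 0.180956) = 6.23101 m.
The centroid is at the centre, 0.24 m below the top of the plate, so the highest point sits at h_top = 6.23101 − 0.24 = 5.99101 m below the surface.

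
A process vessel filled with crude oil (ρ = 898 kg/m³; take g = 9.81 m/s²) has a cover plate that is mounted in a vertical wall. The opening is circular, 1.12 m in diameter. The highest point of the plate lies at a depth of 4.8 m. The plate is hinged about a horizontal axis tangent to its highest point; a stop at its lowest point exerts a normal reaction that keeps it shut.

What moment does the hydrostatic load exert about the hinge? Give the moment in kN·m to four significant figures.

M ≈ 26.73 kN·m

γ = ρg = 898 × 9.81 / 1000 = 8.80938 kN/m³.
The centroid is at the centre, 0.56 m below the top of the plate, so the centroid depth is h_c = 4.8 + 0.56 = 5.36 m.
A = π(0.56)² = 0.985203 m².
Resultant F = γ·h_c·A = 8.80938 × 5.36 × 0.985203 = 46.5196 kN.
I_c = πr⁴/4 = π × 0.56⁴/4 = 0.07724 m⁴.
Centre of pressure: y_p = y_c + I_c/(y_c·A) = 5.36 + 0.07724/(5.36 × 0.985203) = 5.36 + 0.0146269 = 5.37463 m along the plane.
The resultant acts 0.56 + 0.0146269 = 0.574627 m (along the plate) below the hinge at the top edge, so the moment about the hinge is M = F × 0.574627 = 46.5196 × 0.574627 = 26.7314 kN·m.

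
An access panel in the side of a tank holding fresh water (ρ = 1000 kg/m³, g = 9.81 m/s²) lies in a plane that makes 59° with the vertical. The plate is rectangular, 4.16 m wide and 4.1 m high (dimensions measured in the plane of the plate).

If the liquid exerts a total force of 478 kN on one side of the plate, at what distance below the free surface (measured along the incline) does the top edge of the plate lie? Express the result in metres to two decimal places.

γ = ρg = 1000 × 9.81 = 9810 N/m³ = 9.81 kN/m³.
A = 4.16 × 4.1 = 17.056 m².
From F = γ·h_c·A, the centroid depth is h_c = 478/(9.81 × 17.056) = 2.85681 m.
The plate makes 59° with the vertical, i.e. θ = 90° − 59° = 31° to the horizontal. Measuring y along the incline from the free-surface line, vertical depth h = y·sinθ with sinθ = 0.515038.
Along the incline, y_c = h_c/sinθ = 2.85681/0.515038 = 5.54679 m.
The centroid lies 4.1/2 = 2.05 m below the top edge, so the top edge sits at y_top = 5.54679 − 2.05 = 3.49679 m along the incline.

y_top ≈ 3.50 m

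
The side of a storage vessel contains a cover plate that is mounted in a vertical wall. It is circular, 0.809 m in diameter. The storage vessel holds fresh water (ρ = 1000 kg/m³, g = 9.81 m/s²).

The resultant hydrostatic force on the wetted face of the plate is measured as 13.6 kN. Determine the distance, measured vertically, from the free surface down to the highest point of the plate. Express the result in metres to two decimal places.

γ = ρg = 1000 × 9.81 = 9810 N/m³ = 9.81 kN/m³.
A = π(0.4045)² = 0.514028 m².
From F = γ·h_c·A, the centroid depth is h_c = 13.6/(9.81 × 0.514028) = 2.69701 m.
The centroid is at the centre, 0.4045 m below the top of the plate, so the highest point sits at h_top = 2.69701 − 0.4045 = 2.29251 m below the surface.

d_top ≈ 2.29 m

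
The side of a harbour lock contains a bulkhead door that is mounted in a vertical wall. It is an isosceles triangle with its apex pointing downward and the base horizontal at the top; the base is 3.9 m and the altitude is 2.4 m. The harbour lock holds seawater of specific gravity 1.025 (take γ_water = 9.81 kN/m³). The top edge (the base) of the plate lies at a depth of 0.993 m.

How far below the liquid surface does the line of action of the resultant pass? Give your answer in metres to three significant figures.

h_p = 1.97 m

γ = 1.025 × 9.81 = 10.05525 kN/m³.
With the apex down, the centroid sits h/3 = 2.4/3 = 0.8 m below the base (the top edge), so the centroid depth is h_c = 0.993 + 0.8 = 1.793 m.
A = ½ × 3.9 × 2.4 = 4.68 m².
Resultant F = γ·h_c·A = 10.05525 × 1.793 × 4.68 = 84.376 kN.
I_c = b·h³/36 = 3.9 × 2.4³/36 = 1.4976 m⁴.
Centre of pressure: y_p = y_c + I_c/(y_c·A) = 1.793 + 1.4976/(1.793 × 4.68) = 1.793 + 0.178472 = 1.97147 m along the plane.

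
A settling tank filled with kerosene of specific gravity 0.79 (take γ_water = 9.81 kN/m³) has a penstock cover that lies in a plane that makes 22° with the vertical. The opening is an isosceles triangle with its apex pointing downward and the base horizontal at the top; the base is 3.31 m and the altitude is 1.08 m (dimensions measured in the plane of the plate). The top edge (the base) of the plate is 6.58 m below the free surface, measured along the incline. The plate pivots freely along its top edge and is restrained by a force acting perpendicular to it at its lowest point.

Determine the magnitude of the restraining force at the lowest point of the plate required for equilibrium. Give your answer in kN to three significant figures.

P ≈ 30.5 kN

γ = 0.79 × 9.81 = 7.7499 kN/m³.
The plate makes 22° with the vertical, i.e. θ = 90° − 22° = 68° to the horizontal. Measuring y along the incline from the free-surface line, vertical depth h = y·sinθ with sinθ = 0.927184.
With the apex down, the centroid sits h/3 = 1.08/3 = 0.36 m below the base (the top edge), so y_c = 6.58 + 0.36 = 6.94 m and h_c = 6.94 × 0.927184 = 6.43466 m.
A = ½ × 3.31 × 1.08 = 1.7874 m².
Resultant F = γ·h_c·A = 7.7499 × 6.43466 × 1.7874 = 89.134 kN.
I_c = b·h³/36 = 3.31 × 1.08³/36 = 0.115824 m⁴.
Centre of pressure: y_p = y_c + I_c/(y_c·A) = 6.94 + 0.115824/(6.94 × 1.7874) = 6.94 + 0.00933721 = 6.94934 m along the plane.
The resultant acts 0.36 + 0.00933721 = 0.369337 m (along the plate) below the hinge at the top edge, so the moment about the hinge is M = F × 0.369337 = 89.134 × 0.369337 = 32.9205 kN·m.
A normal force at the bottom, 1.08 m from the hinge, must supply this moment: P = 32.9205/1.08 = 30.4819 kN.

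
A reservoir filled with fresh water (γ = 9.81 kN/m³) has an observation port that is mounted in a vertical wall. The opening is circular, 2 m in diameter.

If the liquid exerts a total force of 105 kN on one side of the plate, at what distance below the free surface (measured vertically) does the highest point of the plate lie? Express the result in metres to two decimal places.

γ = 9.81 kN/m³.
A = π(1)² = 3.14159 m².
From F = γ·h_c·A, the centroid depth is h_c = 105/(9.81 × 3.14159) = 3.40699 m.
The centroid is at the centre, 1 m below the top of the plate, so the highest point sits at h_top = 3.40699 − 1 = 2.40699 m below the surface.

d_top ≈ 2.41 m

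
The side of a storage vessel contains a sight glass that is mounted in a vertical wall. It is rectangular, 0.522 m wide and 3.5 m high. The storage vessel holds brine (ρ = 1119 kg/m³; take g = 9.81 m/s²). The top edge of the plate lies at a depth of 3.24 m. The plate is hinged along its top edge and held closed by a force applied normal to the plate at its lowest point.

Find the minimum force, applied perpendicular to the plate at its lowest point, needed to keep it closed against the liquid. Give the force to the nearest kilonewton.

P ≈ 56 kN

γ = ρg = 1119 × 9.81 / 1000 = 10.97739 kN/m³.
The centroid lies 3.5/2 = 1.75 m below the top edge, so the centroid depth is h_c = 3.24 + 1.75 = 4.99 m.
A = 0.522 × 3.5 = 1.827 m².
Resultant F = γ·h_c·A = 10.97739 × 4.99 × 1.827 = 100.078 kN.
I_c = b·h³/12 = 0.522 × 3.5³/12 = 1.86506 m⁴.
Centre of pressure: y_p = y_c + I_c/(y_c·A) = 4.99 + 1.86506/(4.99 × 1.827) = 4.99 + 0.204576 = 5.19458 m along the plane.
The resultant acts 1.75 + 0.204576 = 1.95458 m (along the plate) below the hinge at the top edge, so the moment about the hinge is M = F × 1.95458 = 100.078 × 1.95458 = 195.61 kN·m.
A normal force at the bottom, 3.5 m from the hinge, must supply this moment: P = 195.61/3.5 = 55.8886 kN.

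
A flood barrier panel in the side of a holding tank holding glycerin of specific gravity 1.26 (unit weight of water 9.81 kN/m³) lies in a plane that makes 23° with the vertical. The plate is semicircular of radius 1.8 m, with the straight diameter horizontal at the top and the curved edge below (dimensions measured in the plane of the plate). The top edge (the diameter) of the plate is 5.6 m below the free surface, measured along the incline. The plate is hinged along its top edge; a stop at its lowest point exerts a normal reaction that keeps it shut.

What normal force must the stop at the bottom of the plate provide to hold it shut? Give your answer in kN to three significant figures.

P ≈ 164 kN

γ = 1.26 × 9.81 = 12.3606 kN/m³.
The plate makes 23° with the vertical, i.e. θ = 90° − 23° = 67° to the horizontal. Measuring y along the incline from the free-surface line, vertical depth h = y·sinθ with sinθ = 0.920505.
The centroid of a semicircle lies 4r/(3π) = 0.763944 m from the diameter, here below the top edge, so y_c = 5.6 + 0.763944 = 6.36394 m and h_c = 6.36394 × 0.920505 = 5.85804 m.
A = πr²/2 = π × 1.8²/2 = 5.08938 m².
Resultant F = γ·h_c·A = 12.3606 × 5.85804 × 5.08938 = 368.516 kN.
I_c = (π/8 − 8/(9π))·r⁴ = 0.109757 × 1.8⁴ = 1.15219 m⁴.
Centre of pressure: y_p = y_c + I_c/(y_c·A) = 6.36394 + 1.15219/(6.36394 × 5.08938) = 6.36394 + 0.035574 = 6.39951 m along the plane.
The resultant acts 0.763944 + 0.035574 = 0.799518 m (along the plate) below the hinge at the top edge, so the moment about the hinge is M = F × 0.799518 = 368.516 × 0.799518 = 294.635 kN·m.
A normal force at the bottom, 1.8 m from the hinge, must supply this moment: P = 294.635/1.8 = 163.686 kN.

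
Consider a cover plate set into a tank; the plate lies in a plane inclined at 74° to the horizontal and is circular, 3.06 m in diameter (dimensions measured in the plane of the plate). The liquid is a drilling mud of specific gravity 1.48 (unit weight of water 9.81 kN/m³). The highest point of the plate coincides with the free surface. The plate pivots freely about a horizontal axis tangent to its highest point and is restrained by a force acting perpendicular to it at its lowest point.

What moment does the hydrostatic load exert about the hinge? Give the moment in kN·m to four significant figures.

M ≈ 300.3 kN·m

γ = 1.48 × 9.81 = 14.5188 kN/m³.
Let θ = 74° be the plate's angle to the horizontal; measure y along the incline from where the plane meets the free surface. Vertical depth h = y·sinθ with sinθ = 0.961262.
The centroid is at the centre, 1.53 m below the top of the plate, so y_c = 1.53 m and h_c = 1.53 × 0.961262 = 1.47073 m.
A = π(1.53)² = 7.35415 m².
Resultant F = γ·h_c·A = 14.5188 × 1.47073 × 7.35415 = 157.035 kN.
I_c = πr⁴/4 = π × 1.53⁴/4 = 4.30383 m⁴.
Centre of pressure: y_p = y_c + I_c/(y_c·A) = 1.53 + 4.30383/(1.53 × 7.35415) = 1.53 + 0.3825 = 1.9125 m along the plane.
The resultant acts 1.53 + 0.3825 = 1.9125 m (along the plate) below the hinge at the top edge, so the moment about the hinge is M = F × 1.9125 = 157.035 × 1.9125 = 300.329 kN·m.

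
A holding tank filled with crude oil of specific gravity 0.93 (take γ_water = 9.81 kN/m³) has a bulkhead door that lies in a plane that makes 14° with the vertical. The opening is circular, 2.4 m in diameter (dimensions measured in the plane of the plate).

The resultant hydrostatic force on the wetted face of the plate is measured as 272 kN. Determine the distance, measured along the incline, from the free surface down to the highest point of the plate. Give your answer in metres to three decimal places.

γ = 0.93 × 9.81 = 9.1233 kN/m³.
A = π(1.2)² = 4.52389 m².
From F = γ·h_c·A, the centroid depth is h_c = 272/(9.1233 × 4.52389) = 6.5903 m.
The plate makes 14° with the vertical, i.e. θ = 90° − 14° = 76° to the horizontal. Measuring y along the incline from the free-surface line, vertical depth h = y·sinθ with sinθ = 0.970296.
Along the incline, y_c = h_c/sinθ = 6.5903/0.970296 = 6.79205 m.
The centroid is at the centre, 1.2 m below the top of the plate, so the highest point sits at y_top = 6.79205 − 1.2 = 5.59205 m along the incline.

y_top ≈ 5.592 m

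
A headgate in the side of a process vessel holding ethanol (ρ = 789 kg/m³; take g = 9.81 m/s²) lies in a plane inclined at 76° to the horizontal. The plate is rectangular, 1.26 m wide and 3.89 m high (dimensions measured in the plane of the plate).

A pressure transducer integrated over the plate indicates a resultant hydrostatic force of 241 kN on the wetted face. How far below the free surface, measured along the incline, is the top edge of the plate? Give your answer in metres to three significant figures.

γ = ρg = 789 × 9.81 / 1000 = 7.74009 kN/m³.
A = 1.26 × 3.89 = 4.9014 m².
From F = γ·h_c·A, the centroid depth is h_c = 241/(7.74009 × 4.9014) = 6.35259 m.
Let θ = 76° be the plate's angle to the horizontal; measure y along the incline from where the plane meets the free surface. Vertical depth h = y·sinθ with sinθ = 0.970296.
Along the incline, y_c = h_c/sinθ = 6.35259/0.970296 = 6.54706 m.
The centroid lies 3.89/2 = 1.945 m below the top edge, so the top edge sits at y_top = 6.54706 − 1.945 = 4.60206 m along the incline.

y_top ≈ 4.60 m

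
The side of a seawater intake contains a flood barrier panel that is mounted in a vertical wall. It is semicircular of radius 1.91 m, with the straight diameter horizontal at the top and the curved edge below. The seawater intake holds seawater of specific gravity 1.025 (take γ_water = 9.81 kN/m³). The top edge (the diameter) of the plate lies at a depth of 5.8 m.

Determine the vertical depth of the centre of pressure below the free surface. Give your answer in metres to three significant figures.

γ = 1.025 × 9.81 = 10.05525 kN/m³.
The centroid of a semicircle lies 4r/(3π) = 0.810629 m from the diameter, here below the top edge, so the centroid depth is h_c = 5.8 + 0.810629 = 6.61063 m.
A = πr²/2 = π × 1.91²/2 = 5.73042 m².
Resultant F = γ·h_c·A = 10.05525 × 6.61063 × 5.73042 = 380.91 kN.
I_c = (π/8 − 8/(9π))·r⁴ = 0.109757 × 1.91⁴ = 1.46072 m⁴.
Centre of pressure: y_p = y_c + I_c/(y_c·A) = 6.61063 + 1.46072/(6.61063 × 5.73042) = 6.61063 + 0.0385601 = 6.64919 m along the plane.

h_p = 6.65 m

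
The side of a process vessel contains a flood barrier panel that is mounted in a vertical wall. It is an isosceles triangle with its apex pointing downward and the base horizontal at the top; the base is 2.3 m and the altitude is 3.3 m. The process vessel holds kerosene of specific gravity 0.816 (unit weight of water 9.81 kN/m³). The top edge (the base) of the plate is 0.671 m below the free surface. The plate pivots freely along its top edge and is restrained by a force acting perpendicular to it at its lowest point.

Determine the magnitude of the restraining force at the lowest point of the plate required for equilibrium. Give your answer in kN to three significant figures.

P ≈ 23.5 kN

γ = 0.816 × 9.81 = 8.00496 kN/m³.
With the apex down, the centroid sits h/3 = 3.3/3 = 1.1 m below the base (the top edge), so the centroid depth is h_c = 0.671 + 1.1 = 1.771 m.
A = ½ × 2.3 × 3.3 = 3.795 m².
Resultant F = γ·h_c·A = 8.00496 × 1.771 × 3.795 = 53.8009 kN.
I_c = b·h³/36 = 2.3 × 3.3³/36 = 2.29597 m⁴.
Centre of pressure: y_p = y_c + I_c/(y_c·A) = 1.771 + 2.29597/(1.771 × 3.795) = 1.771 + 0.341614 = 2.11261 m along the plane.
The resultant acts 1.1 + 0.341614 = 1.44161 m (along the plate) below the hinge at the top edge, so the moment about the hinge is M = F × 1.44161 = 53.8009 × 1.44161 = 77.5599 kN·m.
A normal force at the bottom, 3.3 m from the hinge, must supply this moment: P = 77.5599/3.3 = 23.503 kN.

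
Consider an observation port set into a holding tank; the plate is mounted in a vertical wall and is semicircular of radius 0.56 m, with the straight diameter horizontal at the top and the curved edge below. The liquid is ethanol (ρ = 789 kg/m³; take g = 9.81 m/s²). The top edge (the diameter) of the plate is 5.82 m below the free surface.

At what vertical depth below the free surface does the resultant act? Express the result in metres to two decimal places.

h_p = 6.06 m

γ = ρg = 789 × 9.81 / 1000 = 7.74009 kN/m³.
The centroid of a semicircle lies 4r/(3π) = 0.237671 m from the diameter, here below the top edge, so the centroid depth is h_c = 5.82 + 0.237671 = 6.05767 m.
A = πr²/2 = π × 0.56²/2 = 0.492602 m².
Resultant F = γ·h_c·A = 7.74009 × 6.05767 × 0.492602 = 23.0966 kN.
I_c = (π/8 − 8/(9π))·r⁴ = 0.109757 × 0.56⁴ = 0.010794 m⁴.
Centre of pressure: y_p = y_c + I_c/(y_c·A) = 6.05767 + 0.010794/(6.05767 × 0.492602) = 6.05767 + 0.00361727 = 6.06129 m along the plane.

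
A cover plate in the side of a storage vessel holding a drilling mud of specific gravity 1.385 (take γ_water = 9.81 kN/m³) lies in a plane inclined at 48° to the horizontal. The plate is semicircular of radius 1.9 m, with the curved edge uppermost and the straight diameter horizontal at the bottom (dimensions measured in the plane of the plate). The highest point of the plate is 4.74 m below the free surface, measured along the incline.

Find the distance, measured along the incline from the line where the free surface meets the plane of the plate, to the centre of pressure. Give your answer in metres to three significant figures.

y_p = 5.88 m

γ = 1.385 × 9.81 = 13.58685 kN/m³.
Let θ = 48° be the plate's angle to the horizontal; measure y along the incline from where the plane meets the free surface. Vertical depth h = y·sinθ with sinθ = 0.743145.
The centroid lies 4r/(3π) = 0.806385 m above the diameter, so r − 4r/(3π) = 1.9 − 0.806385 = 1.09361 m below the topmost point, so y_c = 4.74 + 1.09361 = 5.83361 m and h_c = 5.83361 × 0.743145 = 4.33522 m.
A = πr²/2 = π × 1.9²/2 = 5.67057 m².
Resultant F = γ·h_c·A = 13.58685 × 4.33522 × 5.67057 = 334.008 kN.
I_c = (π/8 − 8/(9π))·r⁴ = 0.109757 × 1.9⁴ = 1.43036 m⁴.
Centre of pressure: y_p = y_c + I_c/(y_c·A) = 5.83361 + 1.43036/(5.83361 × 5.67057) = 5.83361 + 0.0432396 = 5.87685 m along the plane.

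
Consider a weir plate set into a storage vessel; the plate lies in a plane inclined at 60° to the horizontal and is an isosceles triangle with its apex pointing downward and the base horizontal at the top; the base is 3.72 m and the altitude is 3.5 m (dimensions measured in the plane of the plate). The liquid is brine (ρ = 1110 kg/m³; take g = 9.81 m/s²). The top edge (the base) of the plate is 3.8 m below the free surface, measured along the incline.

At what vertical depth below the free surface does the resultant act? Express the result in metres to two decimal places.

γ = ρg = 1110 × 9.81 / 1000 = 10.8891 kN/m³.
Let θ = 60° be the plate's angle to the horizontal; measure y along the incline from where the plane meets the free surface. Vertical depth h = y·sinθ with sinθ = 0.866025.
With the apex down, the centroid sits h/3 = 3.5/3 = 1.16667 m below the base (the top edge), so y_c = 3.8 + 1.16667 = 4.96667 m and h_c = 4.96667 × 0.866025 = 4.30126 m.
A = ½ × 3.72 × 3.5 = 6.51 m².
Resultant F = γ·h_c·A = 10.8891 × 4.30126 × 6.51 = 304.908 kN.
I_c = b·h³/36 = 3.72 × 3.5³/36 = 4.43042 m⁴.
Centre of pressure: y_p = y_c + I_c/(y_c·A) = 4.96667 + 4.43042/(4.96667 × 6.51) = 4.96667 + 0.137025 = 5.1037 m along the plane.
Vertically, h_p = y_p·sinθ = 5.1037 × 0.866025 = 4.41993 m.

h_p = 4.42 m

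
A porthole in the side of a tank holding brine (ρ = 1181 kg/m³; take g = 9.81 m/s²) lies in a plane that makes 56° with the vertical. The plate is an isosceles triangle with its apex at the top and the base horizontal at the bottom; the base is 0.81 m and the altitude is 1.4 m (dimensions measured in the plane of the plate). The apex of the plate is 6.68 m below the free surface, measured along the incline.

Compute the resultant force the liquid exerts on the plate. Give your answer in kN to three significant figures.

γ = ρg = 1181 × 9.81 / 1000 = 11.58561 kN/m³.
The plate makes 56° with the vertical, i.e. θ = 90° − 56° = 34° to the horizontal. Measuring y along the incline from the free-surface line, vertical depth h = y·sinθ with sinθ = 0.559193.
With the apex up, the centroid sits 2h/3 = 2 × 1.4/3 = 0.933333 m below the apex, so y_c = 6.68 + 0.933333 = 7.61333 m and h_c = 7.61333 × 0.559193 = 4.25732 m.
A = ½ × 0.81 × 1.4 = 0.567 m².
Resultant F = γ·h_c·A = 11.58561 × 4.25732 × 0.567 = 27.9665 kN.

F ≈ 28.0 kN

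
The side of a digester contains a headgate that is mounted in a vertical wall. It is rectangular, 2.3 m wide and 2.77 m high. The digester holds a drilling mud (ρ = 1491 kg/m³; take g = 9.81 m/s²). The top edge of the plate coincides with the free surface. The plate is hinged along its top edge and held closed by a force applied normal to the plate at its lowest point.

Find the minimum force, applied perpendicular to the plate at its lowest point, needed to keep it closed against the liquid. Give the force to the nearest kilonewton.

γ = ρg = 1491 × 9.81 / 1000 = 14.62671 kN/m³.
The centroid lies 2.77/2 = 1.385 m below the top edge, so the centroid depth is h_c = 1.385 m.
A = 2.3 × 2.77 = 6.371 m².
Resultant F = γ·h_c·A = 14.62671 × 1.385 × 6.371 = 129.064 kN.
I_c = b·h³/12 = 2.3 × 2.77³/12 = 4.07367 m⁴.
Centre of pressure: y_p = y_c + I_c/(y_c·A) = 1.385 + 4.07367/(1.385 × 6.371) = 1.385 + 0.461667 = 1.84667 m along the plane.
The resultant acts 1.385 + 0.461667 = 1.84667 m (along the plate) below the hinge at the top edge, so the moment about the hinge is M = F × 1.84667 = 129.064 × 1.84667 = 238.339 kN·m.
A normal force at the bottom, 2.77 m from the hinge, must supply this moment: P = 238.339/2.77 = 86.043 kN.

P ≈ 86 kN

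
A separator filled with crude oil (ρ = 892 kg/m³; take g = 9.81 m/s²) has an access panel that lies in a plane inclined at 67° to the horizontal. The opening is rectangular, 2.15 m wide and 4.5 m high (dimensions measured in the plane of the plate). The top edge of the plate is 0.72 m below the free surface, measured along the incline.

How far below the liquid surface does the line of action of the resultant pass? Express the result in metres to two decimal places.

h_p = 3.26 m

γ = ρg = 892 × 9.81 / 1000 = 8.75052 kN/m³.
Let θ = 67° be the plate's angle to the horizontal; measure y along the incline from where the plane meets the free surface. Vertical depth h = y·sinθ with sinθ = 0.920505.
The centroid lies 4.5/2 = 2.25 m below the top edge, so y_c = 0.72 + 2.25 = 2.97 m and h_c = 2.97 × 0.920505 = 2.7339 m.
A = 2.15 × 4.5 = 9.675 m².
Resultant F = γ·h_c·A = 8.75052 × 2.7339 × 9.675 = 231.455 kN.
I_c = b·h³/12 = 2.15 × 4.5³/12 = 16.3266 m⁴.
Centre of pressure: y_p = y_c + I_c/(y_c·A) = 2.97 + 16.3266/(2.97 × 9.675) = 2.97 + 0.568183 = 3.53818 m along the plane.
Vertically, h_p = y_p·sinθ = 3.53818 × 0.920505 = 3.25691 m.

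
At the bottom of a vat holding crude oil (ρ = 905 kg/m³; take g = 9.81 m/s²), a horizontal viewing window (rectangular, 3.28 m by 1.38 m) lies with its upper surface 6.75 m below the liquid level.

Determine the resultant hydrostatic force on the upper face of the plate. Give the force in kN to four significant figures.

F ≈ 271.3 kN

γ = ρg = 905 × 9.81 / 1000 = 8.87805 kN/m³.
The plate is horizontal, so pressure is uniform at p = γ·h = 8.87805 × 6.75 = 59.9268 kN/m².
A = 3.28 × 1.38 = 4.5264 m².
F = p·A = 59.9268 × 4.5264 = 271.253 kN.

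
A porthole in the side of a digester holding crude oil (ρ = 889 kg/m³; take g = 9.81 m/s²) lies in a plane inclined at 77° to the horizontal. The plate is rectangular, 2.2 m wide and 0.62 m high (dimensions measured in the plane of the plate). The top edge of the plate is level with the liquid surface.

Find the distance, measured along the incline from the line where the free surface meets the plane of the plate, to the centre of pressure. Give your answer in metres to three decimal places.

y_p = 0.413 m

γ = ρg = 889 × 9.81 / 1000 = 8.72109 kN/m³.
Let θ = 77° be the plate's angle to the horizontal; measure y along the incline from where the plane meets the free surface. Vertical depth h = y·sinθ with sinθ = 0.974370.
The centroid lies 0.62/2 = 0.31 m below the top edge, so y_c = 0.31 m and h_c = 0.31 × 0.974370 = 0.302055 m.
A = 2.2 × 0.62 = 1.364 m².
Resultant F = γ·h_c·A = 8.72109 × 0.302055 × 1.364 = 3.59312 kN.
I_c = b·h³/12 = 2.2 × 0.62³/12 = 0.0436935 m⁴.
Centre of pressure: y_p = y_c + I_c/(y_c·A) = 0.31 + 0.0436935/(0.31 × 1.364) = 0.31 + 0.103333 = 0.413333 m along the plane.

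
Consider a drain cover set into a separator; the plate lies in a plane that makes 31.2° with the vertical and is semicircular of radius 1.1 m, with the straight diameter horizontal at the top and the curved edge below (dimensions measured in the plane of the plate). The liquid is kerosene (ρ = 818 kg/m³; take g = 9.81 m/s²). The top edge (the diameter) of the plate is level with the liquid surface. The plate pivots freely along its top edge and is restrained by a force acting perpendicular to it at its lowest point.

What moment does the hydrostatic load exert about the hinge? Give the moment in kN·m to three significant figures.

M ≈ 3.95 kN·m

γ = ρg = 818 × 9.81 / 1000 = 8.02458 kN/m³.
The plate makes 31.2° with the vertical, i.e. θ = 90° − 31.2° = 58.8° to the horizontal. Measuring y along the incline from the free-surface line, vertical depth h = y·sinθ with sinθ = 0.855364.
The centroid of a semicircle lies 4r/(3π) = 0.466854 m from the diameter, here below the top edge, so y_c = 0.466854 m and h_c = 0.466854 × 0.855364 = 0.39933 m.
A = πr²/2 = π × 1.1²/2 = 1.90066 m².
Resultant F = γ·h_c·A = 8.02458 × 0.39933 × 1.90066 = 6.09058 kN.
I_c = (π/8 − 8/(9π))·r⁴ = 0.109757 × 1.1⁴ = 0.160695 m⁴.
Centre of pressure: y_p = y_c + I_c/(y_c·A) = 0.466854 + 0.160695/(0.466854 × 1.90066) = 0.466854 + 0.181099 = 0.647953 m along the plane.
The resultant acts 0.466854 + 0.181099 = 0.647953 m (along the plate) below the hinge at the top edge, so the moment about the hinge is M = F × 0.647953 = 6.09058 × 0.647953 = 3.94641 kN·m.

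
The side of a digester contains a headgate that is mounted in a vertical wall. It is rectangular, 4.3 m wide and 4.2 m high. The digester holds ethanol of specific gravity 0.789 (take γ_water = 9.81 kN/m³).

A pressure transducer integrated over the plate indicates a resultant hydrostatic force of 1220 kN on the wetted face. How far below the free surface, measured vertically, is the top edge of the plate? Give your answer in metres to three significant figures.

γ = 0.789 × 9.81 = 7.74009 kN/m³.
A = 4.3 × 4.2 = 18.06 m².
From F = γ·h_c·A, the centroid depth is h_c = 1220/(7.74009 × 18.06) = 8.72762 m.
The centroid lies 4.2/2 = 2.1 m below the top edge, so the top edge sits at h_top = 8.72762 − 2.1 = 6.62762 m below the surface.

d_top ≈ 6.63 m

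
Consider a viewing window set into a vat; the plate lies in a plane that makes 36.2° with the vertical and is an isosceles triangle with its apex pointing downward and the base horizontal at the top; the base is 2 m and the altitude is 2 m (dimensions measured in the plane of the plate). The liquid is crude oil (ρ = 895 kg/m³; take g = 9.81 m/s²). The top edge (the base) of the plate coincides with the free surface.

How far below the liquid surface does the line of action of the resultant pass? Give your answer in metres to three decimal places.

h_p = 0.807 m

γ = ρg = 895 × 9.81 / 1000 = 8.77995 kN/m³.
The plate makes 36.2° with the vertical, i.e. θ = 90° − 36.2° = 53.8° to the horizontal. Measuring y along the incline from the free-surface line, vertical depth h = y·sinθ with sinθ = 0.806960.
With the apex down, the centroid sits h/3 = 2/3 = 0.666667 m below the base (the top edge), so y_c = 0.666667 m and h_c = 0.666667 × 0.806960 = 0.537974 m.
A = ½ × 2 × 2 = 2 m².
Resultant F = γ·h_c·A = 8.77995 × 0.537974 × 2 = 9.44677 kN.
I_c = b·h³/36 = 2 × 2³/36 = 0.444444 m⁴.
Centre of pressure: y_p = y_c + I_c/(y_c·A) = 0.666667 + 0.444444/(0.666667 × 2) = 0.666667 + 0.333333 = 1 m along the plane.
Vertically, h_p = y_p·sinθ = 1 × 0.806960 = 0.80696 m.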